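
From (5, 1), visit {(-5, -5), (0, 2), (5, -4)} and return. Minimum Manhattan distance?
34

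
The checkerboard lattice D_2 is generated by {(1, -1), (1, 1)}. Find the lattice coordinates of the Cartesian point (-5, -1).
-2b₁ - 3b₂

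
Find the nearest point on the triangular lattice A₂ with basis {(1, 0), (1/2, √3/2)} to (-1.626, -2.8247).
(-1.5, -2.598)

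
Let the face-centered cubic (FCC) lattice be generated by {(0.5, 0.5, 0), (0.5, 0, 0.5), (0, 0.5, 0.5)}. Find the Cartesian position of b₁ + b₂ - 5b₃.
(1, -2, -2)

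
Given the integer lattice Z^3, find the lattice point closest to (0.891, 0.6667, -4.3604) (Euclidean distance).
(1, 1, -4)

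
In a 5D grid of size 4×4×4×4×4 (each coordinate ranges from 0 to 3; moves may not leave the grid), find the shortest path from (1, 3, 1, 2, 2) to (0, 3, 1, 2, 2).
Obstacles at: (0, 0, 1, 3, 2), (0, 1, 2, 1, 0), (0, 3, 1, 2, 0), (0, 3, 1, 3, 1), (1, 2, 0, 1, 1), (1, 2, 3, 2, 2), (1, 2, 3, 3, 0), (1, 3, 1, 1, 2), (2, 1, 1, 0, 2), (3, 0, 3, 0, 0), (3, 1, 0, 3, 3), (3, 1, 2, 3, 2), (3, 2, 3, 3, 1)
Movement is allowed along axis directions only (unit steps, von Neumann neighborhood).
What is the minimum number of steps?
1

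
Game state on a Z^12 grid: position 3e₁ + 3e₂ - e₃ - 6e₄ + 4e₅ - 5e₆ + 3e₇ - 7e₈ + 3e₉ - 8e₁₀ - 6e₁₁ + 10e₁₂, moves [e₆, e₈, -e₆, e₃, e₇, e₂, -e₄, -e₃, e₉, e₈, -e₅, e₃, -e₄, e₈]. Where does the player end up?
(3, 4, 0, -8, 3, -5, 4, -4, 4, -8, -6, 10)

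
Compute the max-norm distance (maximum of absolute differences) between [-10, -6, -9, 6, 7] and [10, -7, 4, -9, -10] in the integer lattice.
20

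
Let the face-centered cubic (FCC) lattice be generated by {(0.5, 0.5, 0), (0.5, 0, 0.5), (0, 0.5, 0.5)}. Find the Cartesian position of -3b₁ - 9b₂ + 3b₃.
(-6, 0, -3)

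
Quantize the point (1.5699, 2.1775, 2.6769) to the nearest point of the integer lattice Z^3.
(2, 2, 3)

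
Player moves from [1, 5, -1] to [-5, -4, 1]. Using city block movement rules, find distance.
17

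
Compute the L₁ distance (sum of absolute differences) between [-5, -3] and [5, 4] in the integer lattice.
17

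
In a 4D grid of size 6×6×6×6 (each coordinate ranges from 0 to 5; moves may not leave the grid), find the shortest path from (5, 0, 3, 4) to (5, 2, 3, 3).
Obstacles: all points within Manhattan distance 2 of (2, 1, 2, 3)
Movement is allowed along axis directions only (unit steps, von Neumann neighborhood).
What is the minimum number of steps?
3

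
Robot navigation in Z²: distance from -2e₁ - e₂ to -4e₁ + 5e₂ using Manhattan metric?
8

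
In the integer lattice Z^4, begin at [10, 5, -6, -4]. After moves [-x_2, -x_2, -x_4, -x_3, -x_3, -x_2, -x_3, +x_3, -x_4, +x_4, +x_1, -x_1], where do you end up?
(10, 2, -8, -5)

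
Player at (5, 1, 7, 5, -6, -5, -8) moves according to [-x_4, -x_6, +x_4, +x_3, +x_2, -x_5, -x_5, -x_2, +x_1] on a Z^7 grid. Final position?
(6, 1, 8, 5, -8, -6, -8)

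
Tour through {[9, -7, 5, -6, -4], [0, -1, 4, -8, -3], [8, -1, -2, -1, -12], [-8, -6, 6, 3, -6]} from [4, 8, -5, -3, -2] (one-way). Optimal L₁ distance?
103
(one optimal route: (4, 8, -5, -3, -2) → (8, -1, -2, -1, -12) → (9, -7, 5, -6, -4) → (0, -1, 4, -8, -3) → (-8, -6, 6, 3, -6))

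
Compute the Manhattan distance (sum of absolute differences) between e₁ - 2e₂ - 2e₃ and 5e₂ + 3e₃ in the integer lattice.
13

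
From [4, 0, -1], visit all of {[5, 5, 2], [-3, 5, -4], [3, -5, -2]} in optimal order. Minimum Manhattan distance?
37
(one optimal route: (4, 0, -1) → (3, -5, -2) → (5, 5, 2) → (-3, 5, -4))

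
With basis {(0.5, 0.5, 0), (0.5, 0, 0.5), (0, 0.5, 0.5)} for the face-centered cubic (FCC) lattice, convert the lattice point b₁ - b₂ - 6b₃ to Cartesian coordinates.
(0, -2.5, -3.5)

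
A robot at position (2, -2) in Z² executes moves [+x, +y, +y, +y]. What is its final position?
(3, 1)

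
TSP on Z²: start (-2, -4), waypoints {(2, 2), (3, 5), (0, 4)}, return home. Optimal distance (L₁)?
28
(one optimal route: (-2, -4) → (2, 2) → (3, 5) → (0, 4) → (-2, -4))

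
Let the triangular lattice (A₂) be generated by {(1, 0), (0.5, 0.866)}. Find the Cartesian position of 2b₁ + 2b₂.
(3, 1.732)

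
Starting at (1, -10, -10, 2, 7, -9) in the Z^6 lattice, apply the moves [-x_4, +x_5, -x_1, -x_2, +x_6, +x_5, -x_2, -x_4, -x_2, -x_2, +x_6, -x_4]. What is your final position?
(0, -14, -10, -1, 9, -7)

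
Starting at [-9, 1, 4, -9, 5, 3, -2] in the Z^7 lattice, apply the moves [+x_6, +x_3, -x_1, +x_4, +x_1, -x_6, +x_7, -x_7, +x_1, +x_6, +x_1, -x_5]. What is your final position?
(-7, 1, 5, -8, 4, 4, -2)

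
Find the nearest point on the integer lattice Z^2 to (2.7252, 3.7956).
(3, 4)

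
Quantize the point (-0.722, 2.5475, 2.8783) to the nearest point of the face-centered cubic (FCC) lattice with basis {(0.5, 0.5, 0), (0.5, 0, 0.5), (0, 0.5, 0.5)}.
(-0.5, 2.5, 3)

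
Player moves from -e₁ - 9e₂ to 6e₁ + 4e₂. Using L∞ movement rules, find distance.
13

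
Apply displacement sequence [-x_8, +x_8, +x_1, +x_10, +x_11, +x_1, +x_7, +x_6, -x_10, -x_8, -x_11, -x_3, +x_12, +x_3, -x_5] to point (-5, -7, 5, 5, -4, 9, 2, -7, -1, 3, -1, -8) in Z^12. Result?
(-3, -7, 5, 5, -5, 10, 3, -8, -1, 3, -1, -7)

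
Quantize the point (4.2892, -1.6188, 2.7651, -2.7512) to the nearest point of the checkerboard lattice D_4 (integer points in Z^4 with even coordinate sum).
(4, -2, 3, -3)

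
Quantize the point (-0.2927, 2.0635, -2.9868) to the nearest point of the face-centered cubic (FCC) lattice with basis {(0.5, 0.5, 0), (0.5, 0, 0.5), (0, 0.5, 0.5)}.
(0, 2, -3)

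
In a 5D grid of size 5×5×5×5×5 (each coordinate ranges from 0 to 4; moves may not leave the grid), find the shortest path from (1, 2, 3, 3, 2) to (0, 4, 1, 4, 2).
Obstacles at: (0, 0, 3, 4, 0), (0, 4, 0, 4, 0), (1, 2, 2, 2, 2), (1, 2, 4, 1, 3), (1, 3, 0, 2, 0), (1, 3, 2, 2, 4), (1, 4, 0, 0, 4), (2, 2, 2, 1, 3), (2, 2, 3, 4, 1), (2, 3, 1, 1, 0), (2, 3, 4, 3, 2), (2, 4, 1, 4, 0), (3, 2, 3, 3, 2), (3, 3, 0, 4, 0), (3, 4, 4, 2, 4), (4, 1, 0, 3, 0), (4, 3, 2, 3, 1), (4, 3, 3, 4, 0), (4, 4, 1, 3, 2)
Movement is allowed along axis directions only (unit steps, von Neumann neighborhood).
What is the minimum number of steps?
6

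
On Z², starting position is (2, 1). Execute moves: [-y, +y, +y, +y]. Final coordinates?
(2, 3)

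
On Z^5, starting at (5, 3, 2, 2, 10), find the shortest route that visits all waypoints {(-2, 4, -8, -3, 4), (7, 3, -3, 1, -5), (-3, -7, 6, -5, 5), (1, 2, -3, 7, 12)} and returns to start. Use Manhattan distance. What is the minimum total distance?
138
(one optimal route: (5, 3, 2, 2, 10) → (7, 3, -3, 1, -5) → (-2, 4, -8, -3, 4) → (-3, -7, 6, -5, 5) → (1, 2, -3, 7, 12) → (5, 3, 2, 2, 10))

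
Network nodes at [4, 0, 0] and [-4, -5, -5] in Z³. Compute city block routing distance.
18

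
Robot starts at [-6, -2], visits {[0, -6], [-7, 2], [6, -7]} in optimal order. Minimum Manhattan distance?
27
(one optimal route: (-6, -2) → (-7, 2) → (0, -6) → (6, -7))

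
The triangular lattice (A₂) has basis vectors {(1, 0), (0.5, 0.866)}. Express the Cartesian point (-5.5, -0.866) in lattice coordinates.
-5b₁ - b₂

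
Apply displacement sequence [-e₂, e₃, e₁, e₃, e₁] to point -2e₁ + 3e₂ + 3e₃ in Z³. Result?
(0, 2, 5)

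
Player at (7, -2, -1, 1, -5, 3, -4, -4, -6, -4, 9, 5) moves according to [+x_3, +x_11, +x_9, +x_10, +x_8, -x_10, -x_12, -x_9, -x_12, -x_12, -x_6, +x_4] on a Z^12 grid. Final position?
(7, -2, 0, 2, -5, 2, -4, -3, -6, -4, 10, 2)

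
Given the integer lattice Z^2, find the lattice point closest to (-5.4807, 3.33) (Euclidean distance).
(-5, 3)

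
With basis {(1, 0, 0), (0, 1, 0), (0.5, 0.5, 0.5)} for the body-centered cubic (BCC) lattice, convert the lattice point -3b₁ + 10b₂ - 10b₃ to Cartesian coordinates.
(-8, 5, -5)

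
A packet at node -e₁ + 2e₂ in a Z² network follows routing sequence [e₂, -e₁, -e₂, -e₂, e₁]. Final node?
(-1, 1)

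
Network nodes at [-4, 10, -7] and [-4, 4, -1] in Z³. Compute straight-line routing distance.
8.48528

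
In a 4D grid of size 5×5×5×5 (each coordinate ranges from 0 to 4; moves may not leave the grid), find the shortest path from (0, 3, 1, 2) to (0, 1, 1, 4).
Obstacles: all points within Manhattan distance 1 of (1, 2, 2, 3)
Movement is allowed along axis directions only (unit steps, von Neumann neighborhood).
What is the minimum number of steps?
4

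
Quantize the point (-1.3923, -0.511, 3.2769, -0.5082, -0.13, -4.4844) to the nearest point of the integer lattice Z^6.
(-1, -1, 3, -1, 0, -4)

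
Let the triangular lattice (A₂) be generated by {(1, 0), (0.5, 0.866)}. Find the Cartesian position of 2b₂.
(1, 1.732)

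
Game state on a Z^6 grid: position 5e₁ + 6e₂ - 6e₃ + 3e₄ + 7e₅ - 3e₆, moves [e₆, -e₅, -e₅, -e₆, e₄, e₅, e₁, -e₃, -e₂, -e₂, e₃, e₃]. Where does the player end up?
(6, 4, -5, 4, 6, -3)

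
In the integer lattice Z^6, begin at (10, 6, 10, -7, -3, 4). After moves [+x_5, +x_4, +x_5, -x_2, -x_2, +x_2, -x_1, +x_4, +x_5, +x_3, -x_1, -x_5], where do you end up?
(8, 5, 11, -5, -1, 4)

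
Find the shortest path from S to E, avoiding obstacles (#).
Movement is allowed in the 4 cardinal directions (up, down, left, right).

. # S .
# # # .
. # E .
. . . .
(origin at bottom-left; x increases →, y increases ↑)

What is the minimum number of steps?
4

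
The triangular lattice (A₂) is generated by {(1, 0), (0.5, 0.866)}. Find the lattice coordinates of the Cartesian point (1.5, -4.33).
4b₁ - 5b₂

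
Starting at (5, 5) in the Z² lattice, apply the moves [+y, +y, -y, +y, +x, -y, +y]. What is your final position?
(6, 7)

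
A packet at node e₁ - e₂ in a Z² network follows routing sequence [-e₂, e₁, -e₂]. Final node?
(2, -3)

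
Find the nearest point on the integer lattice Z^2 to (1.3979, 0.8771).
(1, 1)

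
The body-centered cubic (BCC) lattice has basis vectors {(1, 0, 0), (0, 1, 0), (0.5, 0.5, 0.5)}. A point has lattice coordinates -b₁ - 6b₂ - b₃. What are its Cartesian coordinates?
(-1.5, -6.5, -0.5)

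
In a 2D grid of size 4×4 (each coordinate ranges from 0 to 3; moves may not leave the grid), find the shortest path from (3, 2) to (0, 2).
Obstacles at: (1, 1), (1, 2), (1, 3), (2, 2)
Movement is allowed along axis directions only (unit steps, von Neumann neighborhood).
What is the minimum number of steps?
7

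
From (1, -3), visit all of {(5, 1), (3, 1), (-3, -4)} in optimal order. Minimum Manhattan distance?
18
(one optimal route: (1, -3) → (-3, -4) → (3, 1) → (5, 1))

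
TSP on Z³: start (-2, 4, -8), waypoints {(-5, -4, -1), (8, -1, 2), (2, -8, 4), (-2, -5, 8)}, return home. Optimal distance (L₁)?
82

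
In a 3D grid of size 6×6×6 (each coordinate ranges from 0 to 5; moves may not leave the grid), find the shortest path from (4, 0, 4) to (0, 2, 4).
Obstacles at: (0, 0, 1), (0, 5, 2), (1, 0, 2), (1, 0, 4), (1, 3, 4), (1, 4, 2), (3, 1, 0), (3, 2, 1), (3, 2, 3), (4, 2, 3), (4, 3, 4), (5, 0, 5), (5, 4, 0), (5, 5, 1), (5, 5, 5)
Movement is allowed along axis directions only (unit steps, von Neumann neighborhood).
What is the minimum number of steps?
6
(one shortest path: (4, 0, 4) → (3, 0, 4) → (2, 0, 4) → (2, 1, 4) → (1, 1, 4) → (0, 1, 4) → (0, 2, 4))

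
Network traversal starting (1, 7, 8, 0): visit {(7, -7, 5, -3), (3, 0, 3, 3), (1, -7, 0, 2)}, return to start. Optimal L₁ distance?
72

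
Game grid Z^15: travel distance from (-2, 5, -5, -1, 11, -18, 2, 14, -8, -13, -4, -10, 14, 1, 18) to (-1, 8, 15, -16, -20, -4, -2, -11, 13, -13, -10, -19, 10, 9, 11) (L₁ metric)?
168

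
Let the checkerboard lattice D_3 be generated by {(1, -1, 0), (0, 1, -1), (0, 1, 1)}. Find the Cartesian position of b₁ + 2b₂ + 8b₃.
(1, 9, 6)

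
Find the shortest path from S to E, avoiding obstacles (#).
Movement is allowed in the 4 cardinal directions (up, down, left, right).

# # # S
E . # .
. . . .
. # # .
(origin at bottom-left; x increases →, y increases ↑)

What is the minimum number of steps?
6
(one shortest path: (3, 3) → (3, 2) → (3, 1) → (2, 1) → (1, 1) → (0, 1) → (0, 2))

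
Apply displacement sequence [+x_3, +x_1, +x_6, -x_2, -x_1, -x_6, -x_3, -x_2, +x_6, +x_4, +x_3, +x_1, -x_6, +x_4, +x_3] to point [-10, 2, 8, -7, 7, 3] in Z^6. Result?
(-9, 0, 10, -5, 7, 3)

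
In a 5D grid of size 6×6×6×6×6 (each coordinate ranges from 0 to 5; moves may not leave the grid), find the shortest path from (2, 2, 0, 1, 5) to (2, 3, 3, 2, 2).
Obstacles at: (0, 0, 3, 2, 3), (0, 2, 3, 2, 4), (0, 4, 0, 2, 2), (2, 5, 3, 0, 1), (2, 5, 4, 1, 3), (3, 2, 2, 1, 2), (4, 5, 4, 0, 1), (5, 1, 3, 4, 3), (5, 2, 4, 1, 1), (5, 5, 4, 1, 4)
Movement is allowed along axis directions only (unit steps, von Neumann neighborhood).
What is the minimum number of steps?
8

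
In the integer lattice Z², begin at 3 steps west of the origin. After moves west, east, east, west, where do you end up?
(-3, 0)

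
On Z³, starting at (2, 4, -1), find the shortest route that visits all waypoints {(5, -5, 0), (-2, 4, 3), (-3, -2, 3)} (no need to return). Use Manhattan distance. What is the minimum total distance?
29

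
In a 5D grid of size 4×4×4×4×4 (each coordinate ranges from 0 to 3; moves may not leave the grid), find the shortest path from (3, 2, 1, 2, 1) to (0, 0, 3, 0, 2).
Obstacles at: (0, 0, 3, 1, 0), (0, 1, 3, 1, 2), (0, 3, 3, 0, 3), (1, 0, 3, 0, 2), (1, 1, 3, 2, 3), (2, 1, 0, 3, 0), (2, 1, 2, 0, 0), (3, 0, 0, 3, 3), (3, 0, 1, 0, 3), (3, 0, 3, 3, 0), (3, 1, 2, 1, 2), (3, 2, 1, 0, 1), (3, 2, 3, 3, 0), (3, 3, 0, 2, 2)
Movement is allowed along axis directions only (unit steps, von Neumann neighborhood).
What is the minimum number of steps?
10
(one shortest path: (3, 2, 1, 2, 1) → (2, 2, 1, 2, 1) → (1, 2, 1, 2, 1) → (0, 2, 1, 2, 1) → (0, 1, 1, 2, 1) → (0, 0, 1, 2, 1) → (0, 0, 2, 2, 1) → (0, 0, 3, 2, 1) → (0, 0, 3, 1, 1) → (0, 0, 3, 0, 1) → (0, 0, 3, 0, 2))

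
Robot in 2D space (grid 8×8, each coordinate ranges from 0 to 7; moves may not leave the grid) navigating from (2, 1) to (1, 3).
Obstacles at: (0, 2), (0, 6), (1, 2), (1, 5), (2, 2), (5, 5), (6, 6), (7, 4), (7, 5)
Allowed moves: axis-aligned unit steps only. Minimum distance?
5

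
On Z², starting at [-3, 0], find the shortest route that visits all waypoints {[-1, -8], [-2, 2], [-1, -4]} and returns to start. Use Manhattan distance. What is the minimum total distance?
24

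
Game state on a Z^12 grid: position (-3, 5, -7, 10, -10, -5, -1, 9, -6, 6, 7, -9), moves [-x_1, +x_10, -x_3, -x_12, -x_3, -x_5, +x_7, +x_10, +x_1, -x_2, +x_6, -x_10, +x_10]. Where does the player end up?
(-3, 4, -9, 10, -11, -4, 0, 9, -6, 8, 7, -10)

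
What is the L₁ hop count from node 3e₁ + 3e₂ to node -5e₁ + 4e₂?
9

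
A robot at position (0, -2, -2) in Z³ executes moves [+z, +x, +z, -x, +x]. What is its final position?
(1, -2, 0)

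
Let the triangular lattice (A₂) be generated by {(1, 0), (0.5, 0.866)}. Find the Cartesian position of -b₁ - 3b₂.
(-2.5, -2.598)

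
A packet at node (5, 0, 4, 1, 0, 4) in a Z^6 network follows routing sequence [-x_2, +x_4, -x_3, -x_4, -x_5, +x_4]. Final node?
(5, -1, 3, 2, -1, 4)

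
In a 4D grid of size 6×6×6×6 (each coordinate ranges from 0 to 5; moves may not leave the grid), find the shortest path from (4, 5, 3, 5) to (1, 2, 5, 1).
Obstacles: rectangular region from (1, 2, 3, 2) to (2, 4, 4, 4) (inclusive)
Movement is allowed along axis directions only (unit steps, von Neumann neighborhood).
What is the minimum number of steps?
12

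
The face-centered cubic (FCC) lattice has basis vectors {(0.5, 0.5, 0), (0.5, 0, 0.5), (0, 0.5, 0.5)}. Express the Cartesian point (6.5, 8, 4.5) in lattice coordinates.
10b₁ + 3b₂ + 6b₃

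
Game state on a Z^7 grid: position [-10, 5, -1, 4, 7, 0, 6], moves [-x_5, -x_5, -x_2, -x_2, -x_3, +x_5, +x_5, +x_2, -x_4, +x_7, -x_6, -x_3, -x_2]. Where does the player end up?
(-10, 3, -3, 3, 7, -1, 7)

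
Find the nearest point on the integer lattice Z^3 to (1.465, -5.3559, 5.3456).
(1, -5, 5)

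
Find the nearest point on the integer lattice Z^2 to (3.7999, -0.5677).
(4, -1)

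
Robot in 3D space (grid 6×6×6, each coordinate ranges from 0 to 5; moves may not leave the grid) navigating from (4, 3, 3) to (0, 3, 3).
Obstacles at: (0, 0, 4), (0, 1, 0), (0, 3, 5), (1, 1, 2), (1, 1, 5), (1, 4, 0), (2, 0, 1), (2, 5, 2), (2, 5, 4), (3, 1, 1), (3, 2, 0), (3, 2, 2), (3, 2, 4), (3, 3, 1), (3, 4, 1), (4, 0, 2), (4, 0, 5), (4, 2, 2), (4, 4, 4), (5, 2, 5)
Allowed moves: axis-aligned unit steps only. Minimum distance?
4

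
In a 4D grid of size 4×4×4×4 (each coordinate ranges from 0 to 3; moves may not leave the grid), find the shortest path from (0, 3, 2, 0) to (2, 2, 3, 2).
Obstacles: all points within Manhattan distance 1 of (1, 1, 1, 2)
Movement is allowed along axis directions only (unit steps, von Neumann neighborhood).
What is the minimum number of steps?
6
(one shortest path: (0, 3, 2, 0) → (1, 3, 2, 0) → (2, 3, 2, 0) → (2, 2, 2, 0) → (2, 2, 3, 0) → (2, 2, 3, 1) → (2, 2, 3, 2))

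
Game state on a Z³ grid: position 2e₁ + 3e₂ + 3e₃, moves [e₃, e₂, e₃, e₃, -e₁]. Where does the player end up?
(1, 4, 6)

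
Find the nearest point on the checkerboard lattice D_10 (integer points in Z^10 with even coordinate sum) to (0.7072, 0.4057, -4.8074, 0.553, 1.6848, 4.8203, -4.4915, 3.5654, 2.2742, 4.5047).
(1, 0, -5, 1, 2, 5, -4, 4, 2, 4)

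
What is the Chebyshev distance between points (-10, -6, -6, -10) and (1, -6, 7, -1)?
13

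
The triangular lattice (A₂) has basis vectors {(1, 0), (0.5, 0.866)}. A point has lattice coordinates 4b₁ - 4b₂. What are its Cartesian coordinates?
(2, -3.464)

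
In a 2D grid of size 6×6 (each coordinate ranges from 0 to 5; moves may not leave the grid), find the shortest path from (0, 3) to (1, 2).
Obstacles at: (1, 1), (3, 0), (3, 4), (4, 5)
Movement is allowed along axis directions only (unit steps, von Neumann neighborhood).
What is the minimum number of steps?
2
(one shortest path: (0, 3) → (1, 3) → (1, 2))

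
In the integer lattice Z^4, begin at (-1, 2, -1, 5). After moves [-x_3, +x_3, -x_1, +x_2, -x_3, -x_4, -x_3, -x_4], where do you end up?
(-2, 3, -3, 3)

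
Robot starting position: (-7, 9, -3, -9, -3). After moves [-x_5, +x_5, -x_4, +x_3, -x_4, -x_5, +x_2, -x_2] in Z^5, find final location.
(-7, 9, -2, -11, -4)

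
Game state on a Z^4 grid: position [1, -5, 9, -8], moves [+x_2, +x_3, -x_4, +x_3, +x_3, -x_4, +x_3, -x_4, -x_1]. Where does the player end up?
(0, -4, 13, -11)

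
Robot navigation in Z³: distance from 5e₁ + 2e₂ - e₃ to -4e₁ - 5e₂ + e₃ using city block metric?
18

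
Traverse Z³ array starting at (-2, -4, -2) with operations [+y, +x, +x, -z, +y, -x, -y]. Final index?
(-1, -3, -3)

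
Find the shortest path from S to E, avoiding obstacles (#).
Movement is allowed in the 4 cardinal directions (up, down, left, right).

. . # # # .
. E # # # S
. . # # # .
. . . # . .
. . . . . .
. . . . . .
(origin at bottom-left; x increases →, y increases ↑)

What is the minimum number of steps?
10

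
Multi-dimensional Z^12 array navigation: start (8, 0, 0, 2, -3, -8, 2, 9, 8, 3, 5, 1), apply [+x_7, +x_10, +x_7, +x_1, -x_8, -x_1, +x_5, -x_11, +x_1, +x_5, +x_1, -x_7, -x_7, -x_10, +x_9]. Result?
(10, 0, 0, 2, -1, -8, 2, 8, 9, 3, 4, 1)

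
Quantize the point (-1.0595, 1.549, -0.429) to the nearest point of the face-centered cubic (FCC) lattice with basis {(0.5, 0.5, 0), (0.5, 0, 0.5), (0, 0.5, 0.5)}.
(-1, 1.5, -0.5)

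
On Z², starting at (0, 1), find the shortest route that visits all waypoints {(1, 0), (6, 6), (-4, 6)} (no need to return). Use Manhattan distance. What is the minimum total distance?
23
(one optimal route: (0, 1) → (1, 0) → (6, 6) → (-4, 6))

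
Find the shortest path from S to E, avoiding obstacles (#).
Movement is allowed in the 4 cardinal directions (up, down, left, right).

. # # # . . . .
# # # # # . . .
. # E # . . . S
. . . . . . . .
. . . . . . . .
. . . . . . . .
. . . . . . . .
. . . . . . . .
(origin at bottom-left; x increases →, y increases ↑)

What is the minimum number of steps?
7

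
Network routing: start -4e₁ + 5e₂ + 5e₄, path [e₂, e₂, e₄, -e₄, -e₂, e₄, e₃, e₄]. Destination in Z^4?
(-4, 6, 1, 7)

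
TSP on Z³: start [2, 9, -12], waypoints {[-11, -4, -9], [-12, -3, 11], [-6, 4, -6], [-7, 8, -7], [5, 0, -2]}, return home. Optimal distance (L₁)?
114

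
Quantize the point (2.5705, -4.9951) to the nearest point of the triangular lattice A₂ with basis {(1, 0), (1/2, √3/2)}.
(3, -5.196)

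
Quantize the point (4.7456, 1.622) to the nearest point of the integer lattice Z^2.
(5, 2)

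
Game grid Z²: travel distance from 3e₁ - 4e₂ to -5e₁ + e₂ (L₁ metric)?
13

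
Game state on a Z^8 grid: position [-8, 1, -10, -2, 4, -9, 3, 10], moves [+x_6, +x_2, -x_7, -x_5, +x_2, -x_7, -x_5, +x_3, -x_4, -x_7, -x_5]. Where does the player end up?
(-8, 3, -9, -3, 1, -8, 0, 10)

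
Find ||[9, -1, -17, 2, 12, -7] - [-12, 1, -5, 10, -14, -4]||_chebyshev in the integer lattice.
26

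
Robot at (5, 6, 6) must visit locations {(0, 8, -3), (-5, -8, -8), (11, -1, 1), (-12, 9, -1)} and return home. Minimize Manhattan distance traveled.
112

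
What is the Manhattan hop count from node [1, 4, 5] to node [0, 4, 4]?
2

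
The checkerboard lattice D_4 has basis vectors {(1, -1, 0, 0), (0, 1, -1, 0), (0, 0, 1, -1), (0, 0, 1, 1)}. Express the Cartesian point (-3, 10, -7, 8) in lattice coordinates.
-3b₁ + 7b₂ - 4b₃ + 4b₄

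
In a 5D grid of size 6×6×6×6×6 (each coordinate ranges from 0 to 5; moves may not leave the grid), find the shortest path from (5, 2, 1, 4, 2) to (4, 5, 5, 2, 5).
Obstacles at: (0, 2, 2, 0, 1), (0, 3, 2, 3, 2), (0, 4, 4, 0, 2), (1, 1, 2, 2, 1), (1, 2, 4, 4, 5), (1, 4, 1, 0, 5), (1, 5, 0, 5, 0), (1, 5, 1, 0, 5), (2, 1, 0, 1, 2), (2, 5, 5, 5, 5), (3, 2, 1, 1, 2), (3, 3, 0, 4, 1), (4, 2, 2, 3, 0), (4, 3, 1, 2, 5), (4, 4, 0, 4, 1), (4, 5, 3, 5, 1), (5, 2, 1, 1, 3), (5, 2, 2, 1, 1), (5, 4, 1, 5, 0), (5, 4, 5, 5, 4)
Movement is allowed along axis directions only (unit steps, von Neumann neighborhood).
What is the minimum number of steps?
13
(one shortest path: (5, 2, 1, 4, 2) → (4, 2, 1, 4, 2) → (4, 3, 1, 4, 2) → (4, 4, 1, 4, 2) → (4, 5, 1, 4, 2) → (4, 5, 2, 4, 2) → (4, 5, 3, 4, 2) → (4, 5, 4, 4, 2) → (4, 5, 5, 4, 2) → (4, 5, 5, 3, 2) → (4, 5, 5, 2, 2) → (4, 5, 5, 2, 3) → (4, 5, 5, 2, 4) → (4, 5, 5, 2, 5))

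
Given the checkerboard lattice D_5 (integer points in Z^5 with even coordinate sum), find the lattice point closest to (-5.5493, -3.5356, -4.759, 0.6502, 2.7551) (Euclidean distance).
(-6, -3, -5, 1, 3)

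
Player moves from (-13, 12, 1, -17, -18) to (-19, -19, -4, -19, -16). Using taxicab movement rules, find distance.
46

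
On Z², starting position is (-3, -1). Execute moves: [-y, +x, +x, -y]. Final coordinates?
(-1, -3)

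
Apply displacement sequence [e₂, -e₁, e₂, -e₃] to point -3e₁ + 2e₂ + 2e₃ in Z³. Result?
(-4, 4, 1)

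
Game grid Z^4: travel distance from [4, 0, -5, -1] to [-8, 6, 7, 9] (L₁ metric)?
40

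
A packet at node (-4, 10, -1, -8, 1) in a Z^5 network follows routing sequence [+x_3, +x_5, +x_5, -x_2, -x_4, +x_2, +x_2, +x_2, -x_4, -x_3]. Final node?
(-4, 12, -1, -10, 3)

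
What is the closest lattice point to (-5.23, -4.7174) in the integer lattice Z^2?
(-5, -5)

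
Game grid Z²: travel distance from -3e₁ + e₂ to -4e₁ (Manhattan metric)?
2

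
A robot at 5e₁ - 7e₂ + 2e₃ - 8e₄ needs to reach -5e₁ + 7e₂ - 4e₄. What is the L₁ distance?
30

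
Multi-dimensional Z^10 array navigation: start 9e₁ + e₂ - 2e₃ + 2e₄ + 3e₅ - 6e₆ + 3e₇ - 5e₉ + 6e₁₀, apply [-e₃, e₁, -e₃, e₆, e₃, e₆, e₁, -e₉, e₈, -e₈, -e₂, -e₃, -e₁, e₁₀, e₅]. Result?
(10, 0, -4, 2, 4, -4, 3, 0, -6, 7)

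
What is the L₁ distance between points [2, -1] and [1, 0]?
2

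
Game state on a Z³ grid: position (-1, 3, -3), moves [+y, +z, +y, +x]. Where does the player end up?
(0, 5, -2)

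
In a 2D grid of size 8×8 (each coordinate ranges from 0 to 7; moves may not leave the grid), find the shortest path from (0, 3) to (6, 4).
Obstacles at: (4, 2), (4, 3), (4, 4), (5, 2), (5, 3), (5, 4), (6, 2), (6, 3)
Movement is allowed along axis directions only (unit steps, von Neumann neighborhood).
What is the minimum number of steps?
9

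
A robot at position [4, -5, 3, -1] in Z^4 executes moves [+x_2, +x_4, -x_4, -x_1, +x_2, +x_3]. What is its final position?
(3, -3, 4, -1)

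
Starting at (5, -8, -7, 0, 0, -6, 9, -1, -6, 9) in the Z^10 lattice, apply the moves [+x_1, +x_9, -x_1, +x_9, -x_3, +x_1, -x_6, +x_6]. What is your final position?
(6, -8, -8, 0, 0, -6, 9, -1, -4, 9)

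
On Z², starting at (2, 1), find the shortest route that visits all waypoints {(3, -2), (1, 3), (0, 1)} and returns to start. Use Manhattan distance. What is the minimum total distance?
16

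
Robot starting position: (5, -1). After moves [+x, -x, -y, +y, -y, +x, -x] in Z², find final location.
(5, -2)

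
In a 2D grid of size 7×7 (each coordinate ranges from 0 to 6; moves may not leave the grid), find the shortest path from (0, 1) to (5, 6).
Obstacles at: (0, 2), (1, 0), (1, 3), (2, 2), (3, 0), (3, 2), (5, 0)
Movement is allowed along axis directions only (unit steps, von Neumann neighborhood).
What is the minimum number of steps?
10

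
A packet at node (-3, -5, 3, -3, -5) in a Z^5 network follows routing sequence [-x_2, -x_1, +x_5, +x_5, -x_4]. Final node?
(-4, -6, 3, -4, -3)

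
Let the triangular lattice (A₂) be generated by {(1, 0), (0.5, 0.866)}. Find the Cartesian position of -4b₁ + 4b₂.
(-2, 3.464)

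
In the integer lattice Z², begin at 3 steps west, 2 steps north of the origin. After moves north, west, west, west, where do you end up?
(-6, 3)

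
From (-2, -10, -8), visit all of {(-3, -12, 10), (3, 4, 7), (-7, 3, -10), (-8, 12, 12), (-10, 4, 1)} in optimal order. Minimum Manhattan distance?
105
(one optimal route: (-2, -10, -8) → (-7, 3, -10) → (-10, 4, 1) → (-8, 12, 12) → (3, 4, 7) → (-3, -12, 10))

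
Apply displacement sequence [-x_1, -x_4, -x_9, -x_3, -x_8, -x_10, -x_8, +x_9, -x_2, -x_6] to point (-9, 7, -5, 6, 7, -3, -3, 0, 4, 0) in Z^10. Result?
(-10, 6, -6, 5, 7, -4, -3, -2, 4, -1)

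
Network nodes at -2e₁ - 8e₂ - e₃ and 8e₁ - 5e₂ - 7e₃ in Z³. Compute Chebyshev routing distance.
10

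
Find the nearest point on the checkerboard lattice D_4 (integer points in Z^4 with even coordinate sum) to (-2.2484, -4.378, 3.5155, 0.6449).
(-2, -4, 3, 1)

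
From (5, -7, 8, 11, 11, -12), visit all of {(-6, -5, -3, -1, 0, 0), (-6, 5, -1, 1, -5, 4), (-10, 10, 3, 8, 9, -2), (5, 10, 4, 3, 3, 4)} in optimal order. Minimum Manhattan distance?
139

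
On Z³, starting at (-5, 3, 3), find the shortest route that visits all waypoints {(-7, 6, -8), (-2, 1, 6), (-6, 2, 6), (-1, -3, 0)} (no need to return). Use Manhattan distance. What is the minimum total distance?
44
(one optimal route: (-5, 3, 3) → (-6, 2, 6) → (-2, 1, 6) → (-1, -3, 0) → (-7, 6, -8))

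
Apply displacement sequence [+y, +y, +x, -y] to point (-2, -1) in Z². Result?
(-1, 0)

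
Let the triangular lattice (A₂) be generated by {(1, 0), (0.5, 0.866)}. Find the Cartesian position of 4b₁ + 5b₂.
(6.5, 4.33)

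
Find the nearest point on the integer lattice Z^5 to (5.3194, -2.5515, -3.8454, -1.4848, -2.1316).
(5, -3, -4, -1, -2)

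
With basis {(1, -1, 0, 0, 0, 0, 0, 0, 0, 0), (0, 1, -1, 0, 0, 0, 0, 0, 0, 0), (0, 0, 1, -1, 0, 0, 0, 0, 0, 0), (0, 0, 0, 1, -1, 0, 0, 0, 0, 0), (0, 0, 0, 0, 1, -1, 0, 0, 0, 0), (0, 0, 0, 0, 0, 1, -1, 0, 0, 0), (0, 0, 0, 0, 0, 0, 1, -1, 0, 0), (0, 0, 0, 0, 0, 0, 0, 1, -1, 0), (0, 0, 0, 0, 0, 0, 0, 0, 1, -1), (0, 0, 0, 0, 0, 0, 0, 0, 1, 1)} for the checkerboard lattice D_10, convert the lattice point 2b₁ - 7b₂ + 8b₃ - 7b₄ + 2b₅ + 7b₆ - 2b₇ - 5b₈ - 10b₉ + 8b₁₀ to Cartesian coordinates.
(2, -9, 15, -15, 9, 5, -9, -3, 3, 18)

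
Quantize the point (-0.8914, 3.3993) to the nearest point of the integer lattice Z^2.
(-1, 3)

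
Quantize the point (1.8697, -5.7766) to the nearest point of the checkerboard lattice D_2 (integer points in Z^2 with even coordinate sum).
(2, -6)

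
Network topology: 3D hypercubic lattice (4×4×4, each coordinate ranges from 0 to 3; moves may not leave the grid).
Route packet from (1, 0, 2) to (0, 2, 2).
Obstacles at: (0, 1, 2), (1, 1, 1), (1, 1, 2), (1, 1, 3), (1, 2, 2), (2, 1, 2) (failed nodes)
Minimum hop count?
5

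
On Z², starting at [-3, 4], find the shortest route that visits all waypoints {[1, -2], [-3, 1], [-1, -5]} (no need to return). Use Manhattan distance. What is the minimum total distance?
15
(one optimal route: (-3, 4) → (-3, 1) → (1, -2) → (-1, -5))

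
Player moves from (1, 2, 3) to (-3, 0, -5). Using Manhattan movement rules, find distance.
14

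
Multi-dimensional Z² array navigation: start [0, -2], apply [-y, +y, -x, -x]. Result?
(-2, -2)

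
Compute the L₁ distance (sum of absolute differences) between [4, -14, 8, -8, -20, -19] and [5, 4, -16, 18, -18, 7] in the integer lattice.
97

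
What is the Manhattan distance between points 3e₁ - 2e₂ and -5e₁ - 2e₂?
8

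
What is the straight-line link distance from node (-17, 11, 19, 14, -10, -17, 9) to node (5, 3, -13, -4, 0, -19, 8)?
44.7325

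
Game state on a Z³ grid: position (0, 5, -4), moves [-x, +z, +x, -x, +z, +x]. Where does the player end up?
(0, 5, -2)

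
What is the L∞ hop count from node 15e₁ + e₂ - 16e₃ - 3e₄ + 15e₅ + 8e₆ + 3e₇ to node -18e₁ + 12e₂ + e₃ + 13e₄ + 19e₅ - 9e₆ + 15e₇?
33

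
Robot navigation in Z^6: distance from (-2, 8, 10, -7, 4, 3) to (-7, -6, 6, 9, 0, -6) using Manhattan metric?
52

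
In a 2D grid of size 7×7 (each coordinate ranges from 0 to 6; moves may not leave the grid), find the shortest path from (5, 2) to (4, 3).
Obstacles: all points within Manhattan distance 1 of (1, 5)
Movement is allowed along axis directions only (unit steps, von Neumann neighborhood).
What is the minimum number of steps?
2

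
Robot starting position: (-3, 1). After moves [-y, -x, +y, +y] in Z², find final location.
(-4, 2)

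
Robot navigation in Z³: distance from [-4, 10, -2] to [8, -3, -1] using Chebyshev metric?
13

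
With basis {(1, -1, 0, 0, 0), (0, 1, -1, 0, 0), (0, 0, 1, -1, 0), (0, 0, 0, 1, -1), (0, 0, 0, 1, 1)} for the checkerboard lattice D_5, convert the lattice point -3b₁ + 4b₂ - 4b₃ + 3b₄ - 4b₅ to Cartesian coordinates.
(-3, 7, -8, 3, -7)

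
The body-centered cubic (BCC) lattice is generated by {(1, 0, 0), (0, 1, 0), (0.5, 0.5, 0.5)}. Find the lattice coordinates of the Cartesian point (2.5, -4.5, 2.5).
-7b₂ + 5b₃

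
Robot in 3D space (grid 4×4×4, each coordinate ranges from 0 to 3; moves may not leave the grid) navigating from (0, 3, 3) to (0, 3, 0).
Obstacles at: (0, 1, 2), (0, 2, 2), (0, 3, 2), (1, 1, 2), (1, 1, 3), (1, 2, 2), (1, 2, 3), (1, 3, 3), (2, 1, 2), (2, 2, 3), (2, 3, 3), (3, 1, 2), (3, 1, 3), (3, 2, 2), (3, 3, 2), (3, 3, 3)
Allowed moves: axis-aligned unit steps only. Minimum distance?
9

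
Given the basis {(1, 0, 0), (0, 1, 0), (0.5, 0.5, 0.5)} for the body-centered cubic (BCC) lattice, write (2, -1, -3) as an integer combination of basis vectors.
5b₁ + 2b₂ - 6b₃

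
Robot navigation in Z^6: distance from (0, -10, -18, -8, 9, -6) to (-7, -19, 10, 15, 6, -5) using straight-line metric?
38.1182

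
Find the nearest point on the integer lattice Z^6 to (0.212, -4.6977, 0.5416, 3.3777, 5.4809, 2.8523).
(0, -5, 1, 3, 5, 3)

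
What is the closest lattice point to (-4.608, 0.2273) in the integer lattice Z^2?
(-5, 0)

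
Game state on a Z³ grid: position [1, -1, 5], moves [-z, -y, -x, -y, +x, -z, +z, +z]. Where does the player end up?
(1, -3, 5)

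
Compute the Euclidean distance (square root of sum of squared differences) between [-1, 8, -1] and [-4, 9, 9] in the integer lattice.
10.4881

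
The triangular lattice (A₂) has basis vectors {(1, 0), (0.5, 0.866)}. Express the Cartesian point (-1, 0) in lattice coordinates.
-b₁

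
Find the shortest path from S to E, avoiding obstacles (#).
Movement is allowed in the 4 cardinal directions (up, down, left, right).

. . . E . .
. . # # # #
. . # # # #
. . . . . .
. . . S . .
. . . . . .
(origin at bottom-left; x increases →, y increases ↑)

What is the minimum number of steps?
8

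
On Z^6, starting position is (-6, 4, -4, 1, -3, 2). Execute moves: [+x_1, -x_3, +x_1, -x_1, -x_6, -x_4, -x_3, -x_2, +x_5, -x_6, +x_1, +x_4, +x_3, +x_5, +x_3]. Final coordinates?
(-4, 3, -4, 1, -1, 0)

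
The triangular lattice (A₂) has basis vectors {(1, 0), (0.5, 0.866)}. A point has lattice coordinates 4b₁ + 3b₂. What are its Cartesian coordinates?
(5.5, 2.598)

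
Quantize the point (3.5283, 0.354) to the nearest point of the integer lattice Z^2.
(4, 0)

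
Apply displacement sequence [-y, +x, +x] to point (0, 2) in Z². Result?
(2, 1)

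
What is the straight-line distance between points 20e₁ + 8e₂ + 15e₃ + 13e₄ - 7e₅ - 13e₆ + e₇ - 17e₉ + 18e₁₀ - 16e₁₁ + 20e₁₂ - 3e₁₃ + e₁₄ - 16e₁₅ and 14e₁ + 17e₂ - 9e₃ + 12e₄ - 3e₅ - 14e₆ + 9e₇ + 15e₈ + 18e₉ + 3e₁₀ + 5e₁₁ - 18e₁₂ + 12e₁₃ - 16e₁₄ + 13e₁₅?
75.4321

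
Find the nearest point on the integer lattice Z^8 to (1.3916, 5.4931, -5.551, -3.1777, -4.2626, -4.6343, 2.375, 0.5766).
(1, 5, -6, -3, -4, -5, 2, 1)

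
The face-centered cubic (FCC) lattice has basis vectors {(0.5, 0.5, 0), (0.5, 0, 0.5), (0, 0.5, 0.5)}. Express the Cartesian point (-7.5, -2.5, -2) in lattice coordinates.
-8b₁ - 7b₂ + 3b₃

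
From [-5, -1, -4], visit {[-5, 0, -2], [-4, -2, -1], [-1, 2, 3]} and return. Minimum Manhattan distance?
30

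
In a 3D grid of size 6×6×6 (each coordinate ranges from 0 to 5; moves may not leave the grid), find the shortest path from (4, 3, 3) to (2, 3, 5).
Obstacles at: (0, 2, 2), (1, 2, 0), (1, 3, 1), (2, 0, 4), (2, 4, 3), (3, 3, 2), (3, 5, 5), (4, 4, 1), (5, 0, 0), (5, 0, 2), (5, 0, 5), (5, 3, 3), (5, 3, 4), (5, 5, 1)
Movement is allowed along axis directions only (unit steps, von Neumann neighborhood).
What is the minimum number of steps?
4
(one shortest path: (4, 3, 3) → (3, 3, 3) → (2, 3, 3) → (2, 3, 4) → (2, 3, 5))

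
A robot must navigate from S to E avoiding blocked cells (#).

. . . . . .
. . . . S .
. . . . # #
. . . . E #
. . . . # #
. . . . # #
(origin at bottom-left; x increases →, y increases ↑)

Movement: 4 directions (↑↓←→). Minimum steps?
4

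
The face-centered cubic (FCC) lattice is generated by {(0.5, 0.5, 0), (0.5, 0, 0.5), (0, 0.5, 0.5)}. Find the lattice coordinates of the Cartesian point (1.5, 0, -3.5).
5b₁ - 2b₂ - 5b₃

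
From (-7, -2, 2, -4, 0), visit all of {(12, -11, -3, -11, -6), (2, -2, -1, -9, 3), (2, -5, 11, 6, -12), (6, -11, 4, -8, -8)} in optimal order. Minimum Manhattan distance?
105
(one optimal route: (-7, -2, 2, -4, 0) → (2, -2, -1, -9, 3) → (12, -11, -3, -11, -6) → (6, -11, 4, -8, -8) → (2, -5, 11, 6, -12))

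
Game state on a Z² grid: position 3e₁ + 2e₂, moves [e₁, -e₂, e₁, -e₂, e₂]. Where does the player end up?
(5, 1)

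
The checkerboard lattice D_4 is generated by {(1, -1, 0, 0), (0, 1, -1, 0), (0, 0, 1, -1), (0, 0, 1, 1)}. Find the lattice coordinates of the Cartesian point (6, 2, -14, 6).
6b₁ + 8b₂ - 6b₃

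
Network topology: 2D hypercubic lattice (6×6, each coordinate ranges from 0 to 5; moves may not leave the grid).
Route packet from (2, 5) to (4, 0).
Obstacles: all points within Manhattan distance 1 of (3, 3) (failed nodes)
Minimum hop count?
9
(one shortest path: (2, 5) → (1, 5) → (1, 4) → (1, 3) → (1, 2) → (2, 2) → (2, 1) → (3, 1) → (4, 1) → (4, 0))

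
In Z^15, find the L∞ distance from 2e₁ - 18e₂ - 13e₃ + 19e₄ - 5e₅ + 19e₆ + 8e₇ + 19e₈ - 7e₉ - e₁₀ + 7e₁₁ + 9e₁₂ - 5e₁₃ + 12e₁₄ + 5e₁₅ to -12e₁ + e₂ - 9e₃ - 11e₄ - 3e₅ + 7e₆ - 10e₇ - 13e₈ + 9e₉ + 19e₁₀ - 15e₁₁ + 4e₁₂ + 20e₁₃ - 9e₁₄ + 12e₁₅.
32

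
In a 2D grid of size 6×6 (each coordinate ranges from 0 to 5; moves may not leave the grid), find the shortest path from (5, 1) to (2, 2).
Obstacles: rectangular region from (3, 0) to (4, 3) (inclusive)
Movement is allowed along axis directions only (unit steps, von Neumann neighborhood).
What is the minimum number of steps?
8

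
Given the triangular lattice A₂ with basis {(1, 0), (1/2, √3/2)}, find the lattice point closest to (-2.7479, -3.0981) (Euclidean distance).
(-3, -3.464)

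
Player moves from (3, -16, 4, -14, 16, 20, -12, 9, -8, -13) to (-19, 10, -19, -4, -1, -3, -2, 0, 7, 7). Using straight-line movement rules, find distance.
58.4209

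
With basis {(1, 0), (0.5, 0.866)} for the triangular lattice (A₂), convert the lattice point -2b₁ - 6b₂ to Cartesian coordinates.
(-5, -5.196)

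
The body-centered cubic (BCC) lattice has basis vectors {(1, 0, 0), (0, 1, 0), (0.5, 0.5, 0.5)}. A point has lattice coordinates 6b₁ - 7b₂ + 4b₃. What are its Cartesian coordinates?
(8, -5, 2)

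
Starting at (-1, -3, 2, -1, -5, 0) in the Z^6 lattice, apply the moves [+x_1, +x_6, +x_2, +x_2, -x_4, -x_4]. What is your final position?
(0, -1, 2, -3, -5, 1)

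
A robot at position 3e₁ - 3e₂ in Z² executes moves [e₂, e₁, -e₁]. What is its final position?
(3, -2)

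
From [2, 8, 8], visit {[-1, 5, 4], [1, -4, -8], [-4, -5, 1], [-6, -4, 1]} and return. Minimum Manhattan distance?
74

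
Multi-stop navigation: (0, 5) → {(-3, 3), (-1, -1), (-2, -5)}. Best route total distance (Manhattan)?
16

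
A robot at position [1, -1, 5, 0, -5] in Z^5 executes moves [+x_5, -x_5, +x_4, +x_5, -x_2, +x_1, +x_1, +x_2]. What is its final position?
(3, -1, 5, 1, -4)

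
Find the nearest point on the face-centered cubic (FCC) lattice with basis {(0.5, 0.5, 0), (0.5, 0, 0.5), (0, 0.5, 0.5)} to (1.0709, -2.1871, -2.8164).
(1, -2, -3)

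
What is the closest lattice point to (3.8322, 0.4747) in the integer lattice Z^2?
(4, 0)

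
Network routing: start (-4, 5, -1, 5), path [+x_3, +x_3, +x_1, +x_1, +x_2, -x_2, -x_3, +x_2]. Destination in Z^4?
(-2, 6, 0, 5)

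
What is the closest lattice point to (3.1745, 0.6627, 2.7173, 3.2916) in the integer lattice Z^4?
(3, 1, 3, 3)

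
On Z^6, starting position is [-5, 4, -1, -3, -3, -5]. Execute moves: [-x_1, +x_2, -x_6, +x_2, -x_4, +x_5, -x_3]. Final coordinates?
(-6, 6, -2, -4, -2, -6)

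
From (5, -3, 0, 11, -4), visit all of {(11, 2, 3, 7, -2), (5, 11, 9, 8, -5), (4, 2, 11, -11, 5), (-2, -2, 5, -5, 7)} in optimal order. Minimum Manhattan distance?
110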